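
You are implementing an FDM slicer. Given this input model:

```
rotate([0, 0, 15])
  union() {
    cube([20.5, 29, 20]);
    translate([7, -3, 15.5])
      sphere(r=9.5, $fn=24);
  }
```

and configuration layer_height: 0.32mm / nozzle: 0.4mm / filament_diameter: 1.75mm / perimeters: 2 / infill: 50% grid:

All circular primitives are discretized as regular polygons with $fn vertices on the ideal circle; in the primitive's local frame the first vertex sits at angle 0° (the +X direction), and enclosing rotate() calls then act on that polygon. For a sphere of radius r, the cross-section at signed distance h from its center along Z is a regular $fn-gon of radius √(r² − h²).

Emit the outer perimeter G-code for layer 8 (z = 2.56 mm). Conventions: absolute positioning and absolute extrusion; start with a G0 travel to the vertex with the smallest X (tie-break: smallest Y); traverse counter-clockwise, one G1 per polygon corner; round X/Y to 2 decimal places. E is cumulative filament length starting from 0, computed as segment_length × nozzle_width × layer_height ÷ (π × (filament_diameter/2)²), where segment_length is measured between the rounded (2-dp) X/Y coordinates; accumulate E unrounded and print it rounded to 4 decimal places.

G0 X-7.51 Y28.01 Z2.56
G1 X0.00 Y0.00 E1.5432
G1 X19.80 Y5.31 E2.6341
G1 X12.30 Y33.32 E4.1772
G1 X-7.51 Y28.01 E5.2687

At z = 2.56 mm: the 20.5×29 cube contributes its full rectangle; the sphere at (7, -3) is absent (|z−center|=12.940 > r=9.5); Merging all regions: only the 20.5×29 cube is present, so the union is just that shape — 1 connected region; (rotated 15° about Z; rotation is an isometry so areas/perimeters/island counts are preserved). The outline is a single polygon with 4 vertices. Extrusion per mm of travel: 0.4 × 0.32 / (π × 0.875²) = 0.053216. Accumulating E over each segment gives final E = 5.2687.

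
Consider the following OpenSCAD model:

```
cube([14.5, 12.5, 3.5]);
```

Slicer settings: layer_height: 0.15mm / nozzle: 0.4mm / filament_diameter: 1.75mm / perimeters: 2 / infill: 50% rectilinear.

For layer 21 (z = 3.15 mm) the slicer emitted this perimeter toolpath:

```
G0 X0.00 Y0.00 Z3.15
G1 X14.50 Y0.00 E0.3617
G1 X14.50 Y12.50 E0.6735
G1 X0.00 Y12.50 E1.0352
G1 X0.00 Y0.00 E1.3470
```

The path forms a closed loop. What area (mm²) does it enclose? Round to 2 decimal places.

Apply the shoelace formula to the sequence of (X, Y) vertices; enclosed area = 181.25 mm².

181.25 mm²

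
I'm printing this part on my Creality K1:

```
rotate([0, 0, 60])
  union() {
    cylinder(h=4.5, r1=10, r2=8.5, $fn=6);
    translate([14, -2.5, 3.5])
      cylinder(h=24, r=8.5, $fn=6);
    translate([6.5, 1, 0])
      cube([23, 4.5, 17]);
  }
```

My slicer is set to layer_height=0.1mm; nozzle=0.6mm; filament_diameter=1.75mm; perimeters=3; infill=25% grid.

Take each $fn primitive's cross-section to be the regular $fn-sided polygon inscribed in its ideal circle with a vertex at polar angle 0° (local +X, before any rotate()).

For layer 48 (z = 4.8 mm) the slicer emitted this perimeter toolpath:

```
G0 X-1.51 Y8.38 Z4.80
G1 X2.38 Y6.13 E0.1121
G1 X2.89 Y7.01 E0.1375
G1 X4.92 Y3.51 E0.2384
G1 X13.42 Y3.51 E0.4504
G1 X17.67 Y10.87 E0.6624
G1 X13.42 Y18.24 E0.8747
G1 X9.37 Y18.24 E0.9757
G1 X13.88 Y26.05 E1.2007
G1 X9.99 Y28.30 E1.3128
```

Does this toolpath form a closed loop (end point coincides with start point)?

Start point (G0): (-1.51, 8.38). End point (last G1): the path does not return to the start — open.

no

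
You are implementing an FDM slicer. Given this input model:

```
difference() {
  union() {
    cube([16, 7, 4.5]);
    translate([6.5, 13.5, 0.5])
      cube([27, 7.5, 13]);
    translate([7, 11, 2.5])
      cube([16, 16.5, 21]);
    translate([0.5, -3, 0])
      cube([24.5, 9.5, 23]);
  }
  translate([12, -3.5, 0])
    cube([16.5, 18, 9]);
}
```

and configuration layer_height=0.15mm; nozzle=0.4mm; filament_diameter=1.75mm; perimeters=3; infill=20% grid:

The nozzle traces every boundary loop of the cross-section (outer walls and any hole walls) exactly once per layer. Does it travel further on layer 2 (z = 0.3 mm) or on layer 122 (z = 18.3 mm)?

Layer 2 (z = 0.3): the 16×7 cube contributes its full rectangle (perimeter 46.00 mm); the cube at (6.5, 13.5) is absent (z outside [0.5, 13.5]); the cube at (7, 11) is not intersected at this z (z outside [2.5, 23.5]); the cube at (0.5, -3) (footprint 24.5×9.5) is included at this height (perimeter 68.00 mm); Taking the union: the regions partially overlap (shared area 100.75 mm²), so the edge portions inside another operand are dropped and the merged outline is re-measured after clipping — boundary = 70.00 mm; the cube at (12, -3.5) is present — its section is the full 16.5×18 rectangle (perimeter 69.00 mm); Subtracting the remaining from the first: starting from that combined region, the 16.5×18 cube at (12, -3.5) partially overlaps it — only the 125.50 mm² overlap (of its 297.00 mm²) is removed, clipping the outline — boundary = 44.00 mm. So its perimeter = 44.00 mm. Layer 122 (z = 18.3): the cube does not reach this height (z outside [0, 4.5]); the cube at (6.5, 13.5) is not intersected at this z (z outside [0.5, 13.5]); the 16×16.5 cube at (7, 11) contributes its full rectangle (perimeter 65.00 mm); the 24.5×9.5 cube at (0.5, -3) contributes its full rectangle (perimeter 68.00 mm); Taking the union: the 2 present regions are separate (no shared area or edge), so areas and boundary lengths simply add and each stays a separate island — boundary = 133.00 mm; the cube at (12, -3.5) is not intersected at this z (z outside [0, 9]); Subtracting the remaining from the first: none of the subtracted shapes is present at this height, so that combined region is unchanged — boundary = 133.00 mm. So its perimeter = 133.00 mm. Layer 122 is larger (133.00 vs 44.00 mm).

layer 122 (z = 18.3 mm)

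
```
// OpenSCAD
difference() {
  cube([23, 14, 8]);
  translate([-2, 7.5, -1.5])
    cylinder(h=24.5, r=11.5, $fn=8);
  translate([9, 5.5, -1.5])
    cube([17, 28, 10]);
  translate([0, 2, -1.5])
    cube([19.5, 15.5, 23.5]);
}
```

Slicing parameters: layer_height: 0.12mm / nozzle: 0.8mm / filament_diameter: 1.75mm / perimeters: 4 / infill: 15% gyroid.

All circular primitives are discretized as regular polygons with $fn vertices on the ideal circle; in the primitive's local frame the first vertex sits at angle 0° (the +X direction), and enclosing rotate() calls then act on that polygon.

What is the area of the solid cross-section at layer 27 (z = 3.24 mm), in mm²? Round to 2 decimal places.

44.63 mm²

At z = 3.24 mm: the 23×14 cube contributes its full rectangle (area 322.00 mm²); the r=11.5 cylinder at (-2, 7.5) contributes a regular 8-gon of circumradius 11.5 (area = (8/2)·11.500²·sin(360°/8) = 374.06 mm²); the cube at (9, 5.5) (footprint 17×28) is included at this height (area 476.00 mm²); the cube at (0, 2) (footprint 19.5×15.5) is included at this height (area 302.25 mm²); Taking the first minus the rest: starting from the 23×14 cube (322.00 mm²), the r=11.5 cylinder at (-2, 7.5) partially overlaps it — only the 112.60 mm² overlap (of its 374.06 mm²) is removed, clipping the outline; the 17×28 cube at (9, 5.5) partially overlaps it — only the 118.40 mm² overlap (of its 476.00 mm²) is removed, clipping the outline; the 19.5×15.5 cube at (0, 2) partially overlaps it — only the 46.37 mm² overlap (of its 302.25 mm²) is removed, clipping the outline — area = 44.63 mm². Overall, the cross-section is a single solid region. Net area = 44.63 mm².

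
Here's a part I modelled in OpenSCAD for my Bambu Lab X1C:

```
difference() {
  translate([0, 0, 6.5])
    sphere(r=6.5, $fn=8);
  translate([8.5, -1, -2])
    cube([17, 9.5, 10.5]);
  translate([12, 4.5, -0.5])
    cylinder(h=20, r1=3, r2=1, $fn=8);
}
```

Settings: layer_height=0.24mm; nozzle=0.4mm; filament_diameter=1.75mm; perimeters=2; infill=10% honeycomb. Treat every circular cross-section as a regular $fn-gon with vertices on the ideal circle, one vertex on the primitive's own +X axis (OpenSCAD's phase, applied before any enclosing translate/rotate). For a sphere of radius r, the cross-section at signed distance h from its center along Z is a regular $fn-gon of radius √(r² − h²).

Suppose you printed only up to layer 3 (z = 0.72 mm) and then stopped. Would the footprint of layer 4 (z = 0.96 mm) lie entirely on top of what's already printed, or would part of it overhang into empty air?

Compare the two slices. At z = 0.72: the sphere: section is a regular 8-gon, circumradius = √(r²−h²) = √(6.5²−5.78²) = 2.973 (area = (8/2)·2.973²·sin(360°/8) = 25.01 mm²); the cube at (8.5, -1) (footprint 17×9.5) is included at this height (area 161.50 mm²); the cone at (12, 4.5) contributes a regular 8-gon of circumradius 2.878 (interpolated between r1=3 and r2=1 at t=0.061) (area = (8/2)·2.878²·sin(360°/8) = 23.43 mm²); Subtracting the remaining from the first: starting from the r=6.5 sphere (25.01 mm²), the 17×9.5 cube at (8.5, -1) misses the remaining region (no effect); the cone at (12, 4.5) misses the remaining region (no effect) — area = 25.01 mm². At z = 0.96: the sphere: section is a regular 8-gon, circumradius = √(r²−h²) = √(6.5²−5.54²) = 3.400 (area = (8/2)·3.400²·sin(360°/8) = 32.69 mm²); the 17×9.5 cube at (8.5, -1) contributes its full rectangle (area 161.50 mm²); the cone at (12, 4.5): at t=0.073 of its height the radius interpolates to r₁+(r₂−r₁)t = 2.854, giving a regular 8-gon of that circumradius (area = (8/2)·2.854²·sin(360°/8) = 23.04 mm²); Subtracting the remaining from the first: starting from the r=6.5 sphere (32.69 mm²), the 17×9.5 cube at (8.5, -1) misses the remaining region (no effect); the cone at (12, 4.5) misses the remaining region (no effect) — area = 32.69 mm². Checking containment: at z = 0.96 the cross-section extends beyond the z = 0.72 cross-section by about 7.68 mm².

part overhangs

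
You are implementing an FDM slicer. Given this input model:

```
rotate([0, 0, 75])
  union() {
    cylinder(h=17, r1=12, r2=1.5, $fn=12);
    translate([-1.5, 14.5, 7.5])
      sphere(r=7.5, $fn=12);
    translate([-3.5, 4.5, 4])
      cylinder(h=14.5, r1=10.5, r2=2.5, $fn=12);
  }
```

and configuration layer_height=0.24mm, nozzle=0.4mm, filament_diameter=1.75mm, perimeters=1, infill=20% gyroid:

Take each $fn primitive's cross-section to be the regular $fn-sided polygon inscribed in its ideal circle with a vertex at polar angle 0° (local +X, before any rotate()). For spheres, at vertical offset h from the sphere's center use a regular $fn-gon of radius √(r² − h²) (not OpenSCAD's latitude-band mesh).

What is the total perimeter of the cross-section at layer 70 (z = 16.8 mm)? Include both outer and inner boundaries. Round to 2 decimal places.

31.44 mm

At z = 16.8 mm: the cone contributes a regular 12-gon of circumradius 1.624 (interpolated between r1=12 and r2=1.5 at t=0.988) (perimeter = 2·12·1.624·sin(180°/12) = 10.08 mm); the sphere at (-1.5, 14.5) is not intersected at this z (|z−center|=9.300 > r=7.5); the cone at (-3.5, 4.5): at t=0.883 of its height the radius interpolates to r₁+(r₂−r₁)t = 3.438, giving a regular 12-gon of that circumradius (perimeter = 2·12·3.438·sin(180°/12) = 21.36 mm); Merging all regions: the 2 present regions are separate (no shared area or edge), so areas and boundary lengths simply add and each stays a separate island — boundary = 31.44 mm; (whole slice rotated 75° about Z — lengths, areas and connectivity unchanged). Overall, the cross-section has 2 separate islands. Total boundary length (outer) = 31.44 mm.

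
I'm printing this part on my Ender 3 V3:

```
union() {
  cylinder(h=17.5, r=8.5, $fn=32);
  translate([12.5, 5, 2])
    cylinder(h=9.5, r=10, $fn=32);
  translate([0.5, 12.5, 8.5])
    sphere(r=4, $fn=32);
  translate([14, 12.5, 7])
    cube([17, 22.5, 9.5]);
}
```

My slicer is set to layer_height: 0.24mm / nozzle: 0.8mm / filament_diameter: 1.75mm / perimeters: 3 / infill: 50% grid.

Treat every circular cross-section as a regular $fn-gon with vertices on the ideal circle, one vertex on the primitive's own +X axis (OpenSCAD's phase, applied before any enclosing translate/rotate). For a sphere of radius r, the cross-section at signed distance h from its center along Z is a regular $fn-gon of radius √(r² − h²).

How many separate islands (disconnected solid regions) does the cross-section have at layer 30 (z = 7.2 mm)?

2

At z = 7.2 mm: the r=8.5 cylinder contributes a regular 32-gon of circumradius 8.5; the r=10 cylinder at (12.5, 5) contributes a regular 32-gon of circumradius 10; the sphere at (0.5, 12.5): section is a regular 32-gon, circumradius = √(r²−h²) = √(4²−1.3²) = 3.783; the 17×22.5 cube at (14, 12.5) contributes its full rectangle; Combining (union): the regions partially overlap (shared area 50.36 mm²), so overlapping operands fuse into one piece — 2 connected regions. Overall, the cross-section has 2 separate islands. Island count = 2.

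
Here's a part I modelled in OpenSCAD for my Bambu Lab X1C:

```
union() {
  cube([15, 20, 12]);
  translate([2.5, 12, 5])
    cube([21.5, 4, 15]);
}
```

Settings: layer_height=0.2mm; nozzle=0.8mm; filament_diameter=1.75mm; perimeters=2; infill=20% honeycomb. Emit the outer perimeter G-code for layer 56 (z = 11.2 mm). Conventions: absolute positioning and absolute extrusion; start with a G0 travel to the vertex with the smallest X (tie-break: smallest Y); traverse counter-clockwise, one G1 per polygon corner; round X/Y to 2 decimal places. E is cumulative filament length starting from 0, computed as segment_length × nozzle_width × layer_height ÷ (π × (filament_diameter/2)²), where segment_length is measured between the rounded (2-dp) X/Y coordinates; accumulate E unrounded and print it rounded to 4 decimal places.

G0 X0.00 Y0.00 Z11.20
G1 X15.00 Y0.00 E0.9978
G1 X15.00 Y12.00 E1.7960
G1 X24.00 Y12.00 E2.3947
G1 X24.00 Y16.00 E2.6608
G1 X15.00 Y16.00 E3.2595
G1 X15.00 Y20.00 E3.5256
G1 X0.00 Y20.00 E4.5234
G1 X0.00 Y0.00 E5.8538

At z = 11.2 mm: the 15×20 cube contributes its full rectangle; the 21.5×4 cube at (2.5, 12) contributes its full rectangle; Combining (union): the regions partially overlap (shared area 50.00 mm²), so overlapping operands fuse into one piece — 1 connected region. The outline is a single polygon with 8 vertices. Extrusion per mm of travel: 0.8 × 0.2 / (π × 0.875²) = 0.066520. Accumulating E over each segment gives final E = 5.8538.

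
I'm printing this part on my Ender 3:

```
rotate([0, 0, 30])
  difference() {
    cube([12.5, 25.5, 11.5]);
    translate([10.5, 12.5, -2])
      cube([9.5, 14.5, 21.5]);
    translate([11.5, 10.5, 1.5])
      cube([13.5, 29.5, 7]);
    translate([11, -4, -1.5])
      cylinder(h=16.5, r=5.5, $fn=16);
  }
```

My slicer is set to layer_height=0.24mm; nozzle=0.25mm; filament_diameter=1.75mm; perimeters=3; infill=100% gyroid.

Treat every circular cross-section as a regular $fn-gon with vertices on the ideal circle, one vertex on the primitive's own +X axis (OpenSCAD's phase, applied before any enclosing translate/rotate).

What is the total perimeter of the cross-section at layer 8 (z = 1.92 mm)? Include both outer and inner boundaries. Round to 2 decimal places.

At z = 1.92 mm: the cube is present — its section is the full 12.5×25.5 rectangle (perimeter 76.00 mm); the cube at (10.5, 12.5) (footprint 9.5×14.5) is included at this height (perimeter 48.00 mm); the cube at (11.5, 10.5) (footprint 13.5×29.5) is included at this height (perimeter 86.00 mm); the r=5.5 cylinder at (11, -4) contributes a regular 16-gon of circumradius 5.5 (perimeter = 2·16·5.500·sin(180°/16) = 34.34 mm); Subtracting the remaining from the first: starting from the 12.5×25.5 cube, the 9.5×14.5 cube at (10.5, 12.5) partially overlaps it — only the 26.00 mm² overlap (of its 137.75 mm²) is removed, clipping the outline; the 13.5×29.5 cube at (11.5, 10.5) partially overlaps it — only the 2.00 mm² overlap (of its 398.25 mm²) is removed, clipping the outline; the r=5.5 cylinder at (11, -4) partially overlaps it — only the 5.62 mm² overlap (of its 92.61 mm²) is removed, clipping the outline — boundary = 75.20 mm; (rotated 30° about Z; rotation is an isometry so areas/perimeters/island counts are preserved). Overall, the cross-section is a single solid region. Total boundary length (outer) = 75.20 mm.

75.20 mm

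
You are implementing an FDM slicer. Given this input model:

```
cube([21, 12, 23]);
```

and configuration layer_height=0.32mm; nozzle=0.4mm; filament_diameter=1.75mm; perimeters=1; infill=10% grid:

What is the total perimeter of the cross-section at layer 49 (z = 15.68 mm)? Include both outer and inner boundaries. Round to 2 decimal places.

66.00 mm

At z = 15.68 mm: the cube (footprint 21×12) is included at this height (perimeter 66.00 mm). Overall, the cross-section is a single solid region. Total boundary length (outer) = 66.00 mm.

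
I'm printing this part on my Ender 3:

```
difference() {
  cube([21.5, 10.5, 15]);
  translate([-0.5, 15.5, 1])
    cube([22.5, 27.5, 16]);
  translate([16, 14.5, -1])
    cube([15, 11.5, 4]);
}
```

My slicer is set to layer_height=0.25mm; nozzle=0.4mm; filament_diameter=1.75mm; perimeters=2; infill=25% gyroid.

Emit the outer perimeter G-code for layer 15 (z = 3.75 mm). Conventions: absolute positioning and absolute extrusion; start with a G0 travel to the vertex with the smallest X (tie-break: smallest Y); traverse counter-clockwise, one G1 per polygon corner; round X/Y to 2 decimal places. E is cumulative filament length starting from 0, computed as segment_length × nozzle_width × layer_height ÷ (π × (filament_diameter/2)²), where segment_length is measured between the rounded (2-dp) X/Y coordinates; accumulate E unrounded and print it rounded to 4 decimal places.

G0 X0.00 Y0.00 Z3.75
G1 X21.50 Y0.00 E0.8939
G1 X21.50 Y10.50 E1.3304
G1 X0.00 Y10.50 E2.2243
G1 X0.00 Y0.00 E2.6608

At z = 3.75 mm: the cube is present — its section is the full 21.5×10.5 rectangle; the 22.5×27.5 cube at (-0.5, 15.5) contributes its full rectangle; the cube at (16, 14.5) is not intersected at this z (z outside [-1, 3]); Taking the first minus the rest: starting from the 21.5×10.5 cube, the 22.5×27.5 cube at (-0.5, 15.5) misses the remaining region (no effect) — 1 connected region. The outline is a single polygon with 4 vertices. Extrusion per mm of travel: 0.4 × 0.25 / (π × 0.875²) = 0.041575. Accumulating E over each segment gives final E = 2.6608.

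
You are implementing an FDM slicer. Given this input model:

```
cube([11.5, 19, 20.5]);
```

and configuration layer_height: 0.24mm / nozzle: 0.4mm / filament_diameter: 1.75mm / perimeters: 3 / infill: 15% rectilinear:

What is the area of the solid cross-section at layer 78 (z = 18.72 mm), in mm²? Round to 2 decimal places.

At z = 18.72 mm: the cube is present — its section is the full 11.5×19 rectangle (area 218.50 mm²). Overall, the cross-section is a single solid region. Net area = 218.50 mm².

218.50 mm²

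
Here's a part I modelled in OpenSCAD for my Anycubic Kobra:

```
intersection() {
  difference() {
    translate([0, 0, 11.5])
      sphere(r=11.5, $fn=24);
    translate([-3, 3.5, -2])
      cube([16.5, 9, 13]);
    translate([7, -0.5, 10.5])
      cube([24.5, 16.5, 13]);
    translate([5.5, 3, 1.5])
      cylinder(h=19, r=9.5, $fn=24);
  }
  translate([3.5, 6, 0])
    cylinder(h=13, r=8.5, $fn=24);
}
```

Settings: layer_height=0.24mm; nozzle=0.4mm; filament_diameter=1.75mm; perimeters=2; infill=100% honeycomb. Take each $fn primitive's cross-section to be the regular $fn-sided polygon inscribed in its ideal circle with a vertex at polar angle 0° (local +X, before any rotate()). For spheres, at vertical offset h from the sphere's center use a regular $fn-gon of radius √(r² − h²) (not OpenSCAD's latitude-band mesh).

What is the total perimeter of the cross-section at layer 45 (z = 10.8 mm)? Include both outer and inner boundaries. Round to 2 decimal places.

19.69 mm

At z = 10.8 mm: the r=11.5 sphere slices to a regular 24-gon of circumradius 11.479 (√(r²−h²) with h=0.7 from center) (perimeter = 2·24·11.479·sin(180°/24) = 71.92 mm); the cube at (-3, 3.5) (footprint 16.5×9) is included at this height (perimeter 51.00 mm); the cube at (7, -0.5) (footprint 24.5×16.5) is included at this height (perimeter 82.00 mm); the r=9.5 cylinder at (5.5, 3) contributes a regular 24-gon of circumradius 9.5 (perimeter = 2·24·9.500·sin(180°/24) = 59.52 mm); Subtracting the remaining from the first: starting from the r=11.5 sphere, the 16.5×9 cube at (-3, 3.5) partially overlaps it — only the 86.32 mm² overlap (of its 148.50 mm²) is removed, clipping the outline; the 24.5×16.5 cube at (7, -0.5) partially overlaps it — only the 17.05 mm² overlap (of its 404.25 mm²) is removed, clipping the outline; the r=9.5 cylinder at (5.5, 3) partially overlaps it — only the 112.52 mm² overlap (of its 280.30 mm²) is removed, clipping the outline — boundary = 73.36 mm; the r=8.5 cylinder at (3.5, 6) gives a regular 24-gon of circumradius 8.5 (constant along its height) (perimeter = 2·24·8.500·sin(180°/24) = 53.25 mm); After intersecting: the r=8.5 cylinder at (3.5, 6) partially overlaps the result so far; clipping to the common part keeps 10.11 mm² — boundary = 19.69 mm. Overall, the cross-section is a single solid region. Total boundary length (outer) = 19.69 mm.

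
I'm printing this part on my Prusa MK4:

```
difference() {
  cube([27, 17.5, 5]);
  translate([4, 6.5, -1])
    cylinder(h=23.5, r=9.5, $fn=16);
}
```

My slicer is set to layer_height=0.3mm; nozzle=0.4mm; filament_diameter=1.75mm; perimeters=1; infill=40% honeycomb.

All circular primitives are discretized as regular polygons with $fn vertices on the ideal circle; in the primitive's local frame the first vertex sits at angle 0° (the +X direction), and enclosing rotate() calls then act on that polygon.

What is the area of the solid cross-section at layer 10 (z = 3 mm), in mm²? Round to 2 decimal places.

At z = 3 mm: the cube (footprint 27×17.5) is included at this height (area 472.50 mm²); the cylinder at (4, 6.5): section is a regular 16-gon, circumradius r=9.5 (area = (16/2)·9.500²·sin(360°/16) = 276.30 mm²); After the difference (first − rest): starting from the 27×17.5 cube (472.50 mm²), the r=9.5 cylinder at (4, 6.5) partially overlaps it — only the 187.07 mm² overlap (of its 276.30 mm²) is removed, clipping the outline — area = 285.43 mm². Overall, the cross-section is a single solid region. Net area = 285.43 mm².

285.43 mm²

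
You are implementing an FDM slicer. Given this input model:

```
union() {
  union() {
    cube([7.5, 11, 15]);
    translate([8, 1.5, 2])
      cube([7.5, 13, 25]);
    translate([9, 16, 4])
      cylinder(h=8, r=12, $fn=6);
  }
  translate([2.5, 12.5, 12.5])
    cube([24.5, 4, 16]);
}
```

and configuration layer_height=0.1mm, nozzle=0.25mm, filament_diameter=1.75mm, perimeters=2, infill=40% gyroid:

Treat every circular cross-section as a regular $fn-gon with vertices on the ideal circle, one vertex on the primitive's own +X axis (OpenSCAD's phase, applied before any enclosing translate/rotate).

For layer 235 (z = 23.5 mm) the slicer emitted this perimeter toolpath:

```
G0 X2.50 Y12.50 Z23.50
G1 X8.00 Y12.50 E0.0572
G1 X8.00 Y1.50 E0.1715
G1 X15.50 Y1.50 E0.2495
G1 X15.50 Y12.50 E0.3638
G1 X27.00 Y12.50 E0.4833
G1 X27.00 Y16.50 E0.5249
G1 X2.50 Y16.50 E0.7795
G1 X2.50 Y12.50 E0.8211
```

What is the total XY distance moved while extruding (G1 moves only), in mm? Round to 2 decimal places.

79.00 mm

Sum the Euclidean lengths of each G1 segment: total = 79.00 mm.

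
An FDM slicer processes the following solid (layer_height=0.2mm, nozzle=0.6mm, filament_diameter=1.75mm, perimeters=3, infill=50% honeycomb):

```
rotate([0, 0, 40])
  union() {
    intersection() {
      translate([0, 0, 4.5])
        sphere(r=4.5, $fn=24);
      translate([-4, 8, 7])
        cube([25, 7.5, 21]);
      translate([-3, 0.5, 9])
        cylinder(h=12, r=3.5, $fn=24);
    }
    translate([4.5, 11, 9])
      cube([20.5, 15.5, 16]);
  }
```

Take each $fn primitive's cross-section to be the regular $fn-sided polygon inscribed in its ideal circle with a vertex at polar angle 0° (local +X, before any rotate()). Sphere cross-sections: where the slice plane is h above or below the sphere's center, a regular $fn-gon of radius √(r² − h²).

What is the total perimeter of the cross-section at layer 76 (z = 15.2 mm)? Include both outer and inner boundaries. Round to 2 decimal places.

72.00 mm

At z = 15.2 mm: the sphere does not reach this height (|z−center|=10.700 > r=4.5); the cube at (-4, 8) is present — its section is the full 25×7.5 rectangle (perimeter 65.00 mm); the r=3.5 cylinder at (-3, 0.5) contributes a regular 24-gon of circumradius 3.5 (perimeter = 2·24·3.500·sin(180°/24) = 21.93 mm); Keeping only the common overlap: at least one operand is absent at this height, so nothing remains; the cube at (4.5, 11) (footprint 20.5×15.5) is included at this height (perimeter 72.00 mm); Taking the union: only the 20.5×15.5 cube at (4.5, 11) is present, so the union is just that shape — boundary = 72.00 mm; (whole slice rotated 40° about Z — lengths, areas and connectivity unchanged). Overall, the cross-section is a single solid region. Total boundary length (outer) = 72.00 mm.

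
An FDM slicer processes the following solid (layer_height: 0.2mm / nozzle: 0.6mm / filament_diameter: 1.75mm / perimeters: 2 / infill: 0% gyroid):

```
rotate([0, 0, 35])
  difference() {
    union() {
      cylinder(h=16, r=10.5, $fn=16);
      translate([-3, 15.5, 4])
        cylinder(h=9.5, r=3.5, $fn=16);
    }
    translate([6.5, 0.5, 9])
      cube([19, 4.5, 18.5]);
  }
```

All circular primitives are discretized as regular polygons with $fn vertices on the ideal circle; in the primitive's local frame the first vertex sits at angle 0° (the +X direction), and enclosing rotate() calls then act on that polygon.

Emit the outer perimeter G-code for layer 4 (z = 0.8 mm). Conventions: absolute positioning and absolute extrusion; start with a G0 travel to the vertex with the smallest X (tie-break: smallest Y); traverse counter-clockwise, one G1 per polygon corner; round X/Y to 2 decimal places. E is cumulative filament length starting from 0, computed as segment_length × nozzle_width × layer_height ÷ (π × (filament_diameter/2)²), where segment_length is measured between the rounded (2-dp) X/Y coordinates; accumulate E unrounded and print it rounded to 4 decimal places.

At z = 0.8 mm: the cylinder: section is a regular 16-gon, circumradius r=10.5; the cylinder at (-3, 15.5) does not reach this height (z outside [4, 13.5]); Merging all regions: only the r=10.5 cylinder is present, so the union is just that shape — 1 connected region; the cube at (6.5, 0.5) is absent (z outside [9, 27.5]); Taking the first minus the rest: none of the subtracted shapes is present at this height, so that combined region is unchanged — 1 connected region; (rotated 35° about Z; rotation is an isometry so areas/perimeters/island counts are preserved). The outline is a single polygon with 16 vertices. Extrusion per mm of travel: 0.6 × 0.2 / (π × 0.875²) = 0.049890. Accumulating E over each segment gives final E = 3.2701.

G0 X-10.34 Y1.82 Z0.80
G1 X-10.25 Y-2.27 E0.2041
G1 X-8.60 Y-6.02 E0.4085
G1 X-5.64 Y-8.86 E0.6132
G1 X-1.82 Y-10.34 E0.8175
G1 X2.27 Y-10.25 E1.0216
G1 X6.02 Y-8.60 E1.2260
G1 X8.86 Y-5.64 E1.4307
G1 X10.34 Y-1.82 E1.6351
G1 X10.25 Y2.27 E1.8392
G1 X8.60 Y6.02 E2.0436
G1 X5.64 Y8.86 E2.2482
G1 X1.82 Y10.34 E2.4526
G1 X-2.27 Y10.25 E2.6567
G1 X-6.02 Y8.60 E2.8611
G1 X-8.86 Y5.64 E3.0658
G1 X-10.34 Y1.82 E3.2701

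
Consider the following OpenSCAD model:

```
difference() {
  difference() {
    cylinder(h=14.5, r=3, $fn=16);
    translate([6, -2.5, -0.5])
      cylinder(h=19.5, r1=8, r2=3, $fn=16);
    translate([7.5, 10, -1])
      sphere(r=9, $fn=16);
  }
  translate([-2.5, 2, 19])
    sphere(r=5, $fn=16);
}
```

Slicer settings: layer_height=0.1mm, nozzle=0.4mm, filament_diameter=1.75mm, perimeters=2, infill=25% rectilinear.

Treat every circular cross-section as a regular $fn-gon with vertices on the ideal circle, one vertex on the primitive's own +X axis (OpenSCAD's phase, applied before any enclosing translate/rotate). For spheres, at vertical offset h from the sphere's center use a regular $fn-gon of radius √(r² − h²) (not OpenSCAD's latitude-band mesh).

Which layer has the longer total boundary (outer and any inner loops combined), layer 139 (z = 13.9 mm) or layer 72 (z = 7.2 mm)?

Layer 139 (z = 13.9): the cylinder: section is a regular 16-gon, circumradius r=3 (perimeter = 2·16·3.000·sin(180°/16) = 18.73 mm); the cone at (6, -2.5) (r1=8→r2=3) has section circumradius 4.308 here — a regular 16-gon (perimeter = 2·16·4.308·sin(180°/16) = 26.89 mm); the sphere at (7.5, 10) does not reach this height (|z−center|=14.900 > r=9); Subtracting the remaining from the first: starting from the r=3 cylinder, the cone at (6, -2.5) partially overlaps it — only the 1.47 mm² overlap (of its 56.81 mm²) is removed, clipping the outline — boundary = 18.58 mm; the sphere at (-2.5, 2) is absent (|z−center|=5.100 > r=5); After the difference (first − rest): none of the subtracted shapes is present at this height, so the result so far is unchanged — boundary = 18.58 mm. So its perimeter = 18.58 mm. Layer 72 (z = 7.2): the r=3 cylinder contributes a regular 16-gon of circumradius 3 (perimeter = 2·16·3.000·sin(180°/16) = 18.73 mm); the cone at (6, -2.5): at t=0.395 of its height the radius interpolates to r₁+(r₂−r₁)t = 6.026, giving a regular 16-gon of that circumradius (perimeter = 2·16·6.026·sin(180°/16) = 37.62 mm); the r=9 sphere at (7.5, 10) slices to a regular 16-gon of circumradius 3.709 (√(r²−h²) with h=8.2 from center) (perimeter = 2·16·3.709·sin(180°/16) = 23.16 mm); Subtracting the remaining from the first: starting from the r=3 cylinder, the cone at (6, -2.5) partially overlaps it — only the 9.26 mm² overlap (of its 111.16 mm²) is removed, clipping the outline; the r=9 sphere at (7.5, 10) misses the remaining region (no effect) — boundary = 17.58 mm; the sphere at (-2.5, 2) is not intersected at this z (|z−center|=11.800 > r=5); Taking the first minus the rest: none of the subtracted shapes is present at this height, so that combined region is unchanged — boundary = 17.58 mm. So its perimeter = 17.58 mm. Layer 139 is larger (18.58 vs 17.58 mm).

layer 139 (z = 13.9 mm)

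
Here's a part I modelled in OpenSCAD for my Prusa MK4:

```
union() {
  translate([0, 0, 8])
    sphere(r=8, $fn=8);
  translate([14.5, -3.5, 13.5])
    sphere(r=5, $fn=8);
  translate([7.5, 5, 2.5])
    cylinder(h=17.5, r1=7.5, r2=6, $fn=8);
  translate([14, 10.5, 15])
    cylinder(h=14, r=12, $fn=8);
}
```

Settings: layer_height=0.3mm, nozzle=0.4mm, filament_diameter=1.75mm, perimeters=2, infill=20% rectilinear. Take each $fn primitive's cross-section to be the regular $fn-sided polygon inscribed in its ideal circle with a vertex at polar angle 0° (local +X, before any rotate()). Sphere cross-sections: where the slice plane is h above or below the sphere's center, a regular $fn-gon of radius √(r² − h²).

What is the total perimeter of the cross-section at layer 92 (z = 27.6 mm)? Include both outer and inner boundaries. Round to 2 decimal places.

73.48 mm

At z = 27.6 mm: the sphere is absent (|z−center|=19.600 > r=8); the sphere at (14.5, -3.5) is absent (|z−center|=14.100 > r=5); the cone at (7.5, 5) is absent (z outside [2.5, 20]); the cylinder at (14, 10.5): section is a regular 8-gon, circumradius r=12 (perimeter = 2·8·12.000·sin(180°/8) = 73.48 mm); Taking the union: only the r=12 cylinder at (14, 10.5) is present, so the union is just that shape — boundary = 73.48 mm. Overall, the cross-section is a single solid region. Total boundary length (outer) = 73.48 mm.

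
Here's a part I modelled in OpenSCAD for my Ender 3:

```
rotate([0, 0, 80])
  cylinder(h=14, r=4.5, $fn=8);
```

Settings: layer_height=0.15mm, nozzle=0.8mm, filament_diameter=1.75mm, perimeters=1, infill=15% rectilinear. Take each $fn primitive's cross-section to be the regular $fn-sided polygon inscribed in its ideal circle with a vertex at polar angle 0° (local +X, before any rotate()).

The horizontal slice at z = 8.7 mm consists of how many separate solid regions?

1

At z = 8.7 mm: the cylinder: section is a regular 8-gon, circumradius r=4.5; (whole slice rotated 80° about Z — lengths, areas and connectivity unchanged). The result has 1 disconnected region.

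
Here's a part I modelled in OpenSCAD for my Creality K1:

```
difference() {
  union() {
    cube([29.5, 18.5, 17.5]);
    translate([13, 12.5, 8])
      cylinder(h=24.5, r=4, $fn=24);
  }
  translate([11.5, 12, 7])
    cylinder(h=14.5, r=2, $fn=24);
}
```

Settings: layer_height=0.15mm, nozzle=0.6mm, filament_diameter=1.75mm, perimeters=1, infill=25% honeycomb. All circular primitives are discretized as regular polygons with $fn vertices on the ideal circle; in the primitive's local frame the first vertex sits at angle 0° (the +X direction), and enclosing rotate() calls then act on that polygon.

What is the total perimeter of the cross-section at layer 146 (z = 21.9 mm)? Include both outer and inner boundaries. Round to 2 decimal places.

25.06 mm

At z = 21.9 mm: the cube is absent (z outside [0, 17.5]); the r=4 cylinder at (13, 12.5) gives a regular 24-gon of circumradius 4 (constant along its height) (perimeter = 2·24·4.000·sin(180°/24) = 25.06 mm); Merging all regions: only the r=4 cylinder at (13, 12.5) is present, so the union is just that shape — boundary = 25.06 mm; the cylinder at (11.5, 12) does not reach this height (z outside [7, 21.5]); After the difference (first − rest): none of the subtracted shapes is present at this height, so that combined region is unchanged — boundary = 25.06 mm. Overall, the cross-section is a single solid region. Total boundary length (outer) = 25.06 mm.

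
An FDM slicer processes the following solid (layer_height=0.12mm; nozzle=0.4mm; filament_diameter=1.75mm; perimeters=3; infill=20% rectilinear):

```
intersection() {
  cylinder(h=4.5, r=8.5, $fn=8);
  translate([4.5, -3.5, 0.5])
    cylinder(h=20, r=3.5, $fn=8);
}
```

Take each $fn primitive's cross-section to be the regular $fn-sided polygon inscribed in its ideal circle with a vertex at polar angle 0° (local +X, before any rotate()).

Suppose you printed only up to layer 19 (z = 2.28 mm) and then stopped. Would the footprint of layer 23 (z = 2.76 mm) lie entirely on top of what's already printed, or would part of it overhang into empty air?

Compare the two slices. At z = 2.28: the cylinder: section is a regular 8-gon, circumradius r=8.5 (area = (8/2)·8.500²·sin(360°/8) = 204.35 mm²); the r=3.5 cylinder at (4.5, -3.5) contributes a regular 8-gon of circumradius 3.5 (area = (8/2)·3.500²·sin(360°/8) = 34.65 mm²); Keeping only the common overlap: the r=3.5 cylinder at (4.5, -3.5) partially overlaps the r=8.5 cylinder; clipping to the common part keeps 30.93 mm² — area = 30.93 mm². At z = 2.76: the r=8.5 cylinder gives a regular 8-gon of circumradius 8.5 (constant along its height) (area = (8/2)·8.500²·sin(360°/8) = 204.35 mm²); the cylinder at (4.5, -3.5): section is a regular 8-gon, circumradius r=3.5 (area = (8/2)·3.500²·sin(360°/8) = 34.65 mm²); Taking the intersection: the r=3.5 cylinder at (4.5, -3.5) partially overlaps the r=8.5 cylinder; clipping to the common part keeps 30.93 mm² — area = 30.93 mm². Checking containment: the cross-section at z = 2.76 is a subset of the cross-section at z = 2.28.

entirely on top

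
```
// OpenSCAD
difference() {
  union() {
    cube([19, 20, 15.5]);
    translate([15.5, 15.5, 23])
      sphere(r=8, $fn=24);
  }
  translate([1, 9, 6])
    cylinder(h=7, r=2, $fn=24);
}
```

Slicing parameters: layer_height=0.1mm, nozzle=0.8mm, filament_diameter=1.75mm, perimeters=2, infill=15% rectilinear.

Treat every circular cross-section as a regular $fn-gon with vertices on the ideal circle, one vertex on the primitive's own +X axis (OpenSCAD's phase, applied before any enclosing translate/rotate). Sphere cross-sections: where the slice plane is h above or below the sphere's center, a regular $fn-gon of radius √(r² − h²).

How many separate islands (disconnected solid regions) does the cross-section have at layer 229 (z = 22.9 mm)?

1

At z = 22.9 mm: the cube is not intersected at this z (z outside [0, 15.5]); the sphere at (15.5, 15.5): section is a regular 24-gon, circumradius = √(r²−h²) = √(8²−0.1²) = 7.999; Combining (union): only the r=8 sphere at (15.5, 15.5) is present, so the union is just that shape — 1 connected region; the cylinder at (1, 9) is absent (z outside [6, 13]); After the difference (first − rest): none of the subtracted shapes is present at this height, so the result so far is unchanged — 1 connected region. Overall, the cross-section is a single solid region. Island count = 1.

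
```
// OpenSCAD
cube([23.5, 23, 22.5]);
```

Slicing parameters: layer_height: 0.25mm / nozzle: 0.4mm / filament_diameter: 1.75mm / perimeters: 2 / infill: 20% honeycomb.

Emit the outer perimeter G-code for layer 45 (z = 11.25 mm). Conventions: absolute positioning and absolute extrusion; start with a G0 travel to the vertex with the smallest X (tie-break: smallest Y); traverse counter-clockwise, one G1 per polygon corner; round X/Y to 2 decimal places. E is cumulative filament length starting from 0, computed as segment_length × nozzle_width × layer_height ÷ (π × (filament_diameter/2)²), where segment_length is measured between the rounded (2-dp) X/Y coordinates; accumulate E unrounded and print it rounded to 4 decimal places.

G0 X0.00 Y0.00 Z11.25
G1 X23.50 Y0.00 E0.9770
G1 X23.50 Y23.00 E1.9332
G1 X0.00 Y23.00 E2.9103
G1 X0.00 Y0.00 E3.8665

At z = 11.25 mm: the 23.5×23 cube contributes its full rectangle. The outline is a single polygon with 4 vertices. Extrusion per mm of travel: 0.4 × 0.25 / (π × 0.875²) = 0.041575. Accumulating E over each segment gives final E = 3.8665.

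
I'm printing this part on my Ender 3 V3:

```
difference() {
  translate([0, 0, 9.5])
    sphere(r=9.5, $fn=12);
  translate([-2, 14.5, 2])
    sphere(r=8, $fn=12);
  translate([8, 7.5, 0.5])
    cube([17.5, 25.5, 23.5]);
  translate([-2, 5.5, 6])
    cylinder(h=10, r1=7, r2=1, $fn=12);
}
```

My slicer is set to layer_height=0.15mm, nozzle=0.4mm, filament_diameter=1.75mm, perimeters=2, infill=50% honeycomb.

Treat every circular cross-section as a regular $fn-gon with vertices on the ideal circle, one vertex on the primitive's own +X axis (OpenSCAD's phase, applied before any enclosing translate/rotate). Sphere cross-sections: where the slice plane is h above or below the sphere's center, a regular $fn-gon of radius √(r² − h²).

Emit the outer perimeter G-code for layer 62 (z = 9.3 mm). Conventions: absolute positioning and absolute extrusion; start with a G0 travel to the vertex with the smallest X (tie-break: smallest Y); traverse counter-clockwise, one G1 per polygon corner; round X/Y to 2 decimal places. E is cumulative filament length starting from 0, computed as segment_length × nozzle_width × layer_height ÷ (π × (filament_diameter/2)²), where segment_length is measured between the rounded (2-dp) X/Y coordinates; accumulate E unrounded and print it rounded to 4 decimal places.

G0 X-9.50 Y0.00 Z9.30
G1 X-8.23 Y-4.75 E0.1227
G1 X-4.75 Y-8.23 E0.2454
G1 X0.00 Y-9.50 E0.3681
G1 X4.75 Y-8.23 E0.4907
G1 X8.23 Y-4.75 E0.6135
G1 X9.50 Y0.00 E0.7361
G1 X8.23 Y4.75 E0.8588
G1 X4.75 Y8.23 E0.9816
G1 X1.17 Y9.18 E1.0739
G1 X2.35 Y8.01 E1.1154
G1 X3.02 Y5.50 E1.1802
G1 X2.35 Y2.99 E1.2450
G1 X0.51 Y1.15 E1.3099
G1 X-2.00 Y0.48 E1.3747
G1 X-4.51 Y1.15 E1.4395
G1 X-6.35 Y2.99 E1.5044
G1 X-7.02 Y5.50 E1.5692
G1 X-6.85 Y6.12 E1.5853
G1 X-8.23 Y4.75 E1.6338
G1 X-9.50 Y0.00 E1.7564

At z = 9.3 mm: the r=9.5 sphere contributes a regular 12-gon of circumradius √(9.5²−0.2²) = 9.498; the r=8 sphere at (-2, 14.5) slices to a regular 12-gon of circumradius 3.273 (√(r²−h²) with h=7.3 from center); the cube at (8, 7.5) is present — its section is the full 17.5×25.5 rectangle; the cone at (-2, 5.5) contributes a regular 12-gon of circumradius 5.020 (interpolated between r1=7 and r2=1 at t=0.330); Taking the first minus the rest: starting from the r=9.5 sphere, the r=8 sphere at (-2, 14.5) misses the remaining region (no effect); the 17.5×25.5 cube at (8, 7.5) misses the remaining region (no effect); the cone at (-2, 5.5) partially overlaps it — only the 66.32 mm² overlap (of its 75.60 mm²) is removed, clipping the outline — 1 connected region. The outline is a single polygon with 20 vertices. Extrusion per mm of travel: 0.4 × 0.15 / (π × 0.875²) = 0.024945. Accumulating E over each segment gives final E = 1.7564.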